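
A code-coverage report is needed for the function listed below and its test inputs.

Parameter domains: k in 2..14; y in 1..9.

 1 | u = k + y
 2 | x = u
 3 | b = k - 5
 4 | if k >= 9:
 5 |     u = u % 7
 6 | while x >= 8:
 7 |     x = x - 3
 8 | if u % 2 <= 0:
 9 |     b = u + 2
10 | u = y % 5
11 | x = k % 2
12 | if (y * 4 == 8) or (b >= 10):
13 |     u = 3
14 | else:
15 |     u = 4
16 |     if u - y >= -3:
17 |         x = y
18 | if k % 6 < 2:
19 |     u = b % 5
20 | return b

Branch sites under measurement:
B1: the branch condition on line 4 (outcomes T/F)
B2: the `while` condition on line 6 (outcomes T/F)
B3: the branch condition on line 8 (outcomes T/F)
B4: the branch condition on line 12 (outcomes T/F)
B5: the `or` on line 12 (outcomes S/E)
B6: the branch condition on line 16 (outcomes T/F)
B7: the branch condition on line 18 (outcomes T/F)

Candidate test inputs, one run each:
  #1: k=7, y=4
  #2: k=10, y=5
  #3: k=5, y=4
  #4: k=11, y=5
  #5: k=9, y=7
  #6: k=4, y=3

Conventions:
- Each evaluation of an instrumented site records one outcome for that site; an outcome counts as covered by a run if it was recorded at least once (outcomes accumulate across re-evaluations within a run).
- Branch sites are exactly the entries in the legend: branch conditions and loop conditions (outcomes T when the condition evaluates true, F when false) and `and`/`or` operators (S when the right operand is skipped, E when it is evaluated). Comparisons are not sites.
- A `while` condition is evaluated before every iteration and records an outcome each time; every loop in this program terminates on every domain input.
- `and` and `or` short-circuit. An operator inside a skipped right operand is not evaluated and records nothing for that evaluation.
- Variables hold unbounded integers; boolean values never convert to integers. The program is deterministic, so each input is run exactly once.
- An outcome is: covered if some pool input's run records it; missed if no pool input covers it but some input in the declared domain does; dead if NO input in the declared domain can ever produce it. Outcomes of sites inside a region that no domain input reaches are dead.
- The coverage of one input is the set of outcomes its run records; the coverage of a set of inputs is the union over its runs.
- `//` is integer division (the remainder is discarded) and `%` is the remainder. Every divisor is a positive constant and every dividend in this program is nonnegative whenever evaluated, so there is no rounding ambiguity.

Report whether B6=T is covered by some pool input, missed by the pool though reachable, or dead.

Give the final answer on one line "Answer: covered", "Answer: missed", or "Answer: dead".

B6=T is recorded by pool input(s) 1, 2, 3, 4, 5, 6 -> covered

Answer: covered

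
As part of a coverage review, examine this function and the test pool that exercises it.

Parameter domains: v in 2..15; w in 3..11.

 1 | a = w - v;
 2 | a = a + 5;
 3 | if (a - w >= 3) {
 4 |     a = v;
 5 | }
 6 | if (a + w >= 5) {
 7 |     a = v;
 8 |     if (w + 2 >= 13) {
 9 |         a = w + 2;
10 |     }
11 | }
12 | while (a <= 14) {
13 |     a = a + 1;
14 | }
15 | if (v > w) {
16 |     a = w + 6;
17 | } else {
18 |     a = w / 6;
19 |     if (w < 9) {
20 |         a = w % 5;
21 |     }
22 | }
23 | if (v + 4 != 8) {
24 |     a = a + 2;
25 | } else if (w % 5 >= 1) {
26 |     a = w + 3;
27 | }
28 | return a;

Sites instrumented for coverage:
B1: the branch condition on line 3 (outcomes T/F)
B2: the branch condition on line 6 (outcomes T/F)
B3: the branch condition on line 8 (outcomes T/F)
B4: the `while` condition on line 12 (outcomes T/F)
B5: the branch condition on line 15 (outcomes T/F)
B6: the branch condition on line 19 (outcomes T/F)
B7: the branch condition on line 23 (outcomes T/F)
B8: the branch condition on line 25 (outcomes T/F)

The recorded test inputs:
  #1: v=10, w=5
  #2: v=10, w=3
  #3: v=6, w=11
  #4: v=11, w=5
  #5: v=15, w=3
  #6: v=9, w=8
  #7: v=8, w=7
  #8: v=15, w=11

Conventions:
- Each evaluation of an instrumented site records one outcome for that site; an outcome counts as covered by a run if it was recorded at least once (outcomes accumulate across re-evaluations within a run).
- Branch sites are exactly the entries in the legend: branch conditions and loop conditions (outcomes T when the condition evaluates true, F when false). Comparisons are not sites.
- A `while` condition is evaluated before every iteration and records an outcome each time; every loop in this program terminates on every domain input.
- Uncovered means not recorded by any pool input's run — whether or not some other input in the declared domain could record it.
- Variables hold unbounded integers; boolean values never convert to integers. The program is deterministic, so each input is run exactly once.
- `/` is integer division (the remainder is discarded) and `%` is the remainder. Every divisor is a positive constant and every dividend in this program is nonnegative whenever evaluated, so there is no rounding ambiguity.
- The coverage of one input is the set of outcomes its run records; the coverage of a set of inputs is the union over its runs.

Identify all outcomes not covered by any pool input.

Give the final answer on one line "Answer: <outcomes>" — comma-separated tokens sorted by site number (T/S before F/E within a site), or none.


run #1 (v=10, w=5) records B1=F, B2=T, B3=F, B4=T, B4=F, B5=T, B7=T
run #2 (v=10, w=3) records B1=F, B2=F, B4=T, B4=F, B5=T, B7=T
run #3 (v=6, w=11) records B1=F, B2=T, B3=T, B4=T, B4=F, B5=F, B6=F, B7=T
run #4 (v=11, w=5) records B1=F, B2=F, B4=T, B4=F, B5=T, B7=T
run #5 (v=15, w=3) records B1=F, B2=F, B4=T, B4=F, B5=T, B7=T
run #6 (v=9, w=8) records B1=F, B2=T, B3=F, B4=T, B4=F, B5=T, B7=T
run #7 (v=8, w=7) records B1=F, B2=T, B3=F, B4=T, B4=F, B5=T, B7=T
run #8 (v=15, w=11) records B1=F, B2=T, B3=T, B4=T, B4=F, B5=T, B7=T
union over the pool: B1=F, B2=T, B2=F, B3=T, B3=F, B4=T, B4=F, B5=T, B5=F, B6=F, B7=T
uncovered (5 of 16): B1=T, B6=T, B7=F, B8=T, B8=F
Answer: B1=T, B6=T, B7=F, B8=T, B8=F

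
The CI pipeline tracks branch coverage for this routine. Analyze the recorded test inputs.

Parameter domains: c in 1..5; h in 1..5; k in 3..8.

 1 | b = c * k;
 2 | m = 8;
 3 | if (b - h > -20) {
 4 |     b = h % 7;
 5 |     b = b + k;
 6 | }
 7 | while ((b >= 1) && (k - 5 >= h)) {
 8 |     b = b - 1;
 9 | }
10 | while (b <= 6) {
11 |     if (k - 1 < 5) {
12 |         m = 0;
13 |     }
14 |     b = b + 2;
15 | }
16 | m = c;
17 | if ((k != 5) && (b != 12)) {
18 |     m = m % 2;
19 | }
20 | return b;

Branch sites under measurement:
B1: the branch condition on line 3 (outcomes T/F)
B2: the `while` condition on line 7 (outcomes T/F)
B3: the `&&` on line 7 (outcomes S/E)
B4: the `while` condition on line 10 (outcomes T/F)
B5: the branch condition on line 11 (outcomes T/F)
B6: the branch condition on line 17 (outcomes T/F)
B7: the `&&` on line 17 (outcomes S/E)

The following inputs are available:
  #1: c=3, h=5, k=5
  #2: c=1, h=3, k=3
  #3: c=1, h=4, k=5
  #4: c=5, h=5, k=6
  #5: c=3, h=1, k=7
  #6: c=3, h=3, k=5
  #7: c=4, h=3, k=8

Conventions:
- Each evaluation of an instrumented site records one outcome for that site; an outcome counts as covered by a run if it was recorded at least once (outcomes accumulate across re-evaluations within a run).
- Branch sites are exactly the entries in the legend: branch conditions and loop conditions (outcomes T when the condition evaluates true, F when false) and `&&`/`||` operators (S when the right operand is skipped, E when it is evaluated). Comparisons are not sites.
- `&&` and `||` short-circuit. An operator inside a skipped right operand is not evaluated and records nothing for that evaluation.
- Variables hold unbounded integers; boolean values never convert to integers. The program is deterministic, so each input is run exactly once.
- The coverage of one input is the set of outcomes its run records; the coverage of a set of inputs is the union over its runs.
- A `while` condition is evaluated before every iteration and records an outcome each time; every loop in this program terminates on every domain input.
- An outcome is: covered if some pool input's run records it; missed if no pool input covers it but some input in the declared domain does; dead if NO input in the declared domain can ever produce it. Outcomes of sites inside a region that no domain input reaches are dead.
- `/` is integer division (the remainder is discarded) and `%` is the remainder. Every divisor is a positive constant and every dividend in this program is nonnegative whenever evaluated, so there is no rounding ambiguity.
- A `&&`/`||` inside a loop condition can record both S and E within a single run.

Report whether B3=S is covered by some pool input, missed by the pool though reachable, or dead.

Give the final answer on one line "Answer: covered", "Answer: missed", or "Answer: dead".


B3=S is recorded by pool input(s) 5, 7 -> covered
Answer: covered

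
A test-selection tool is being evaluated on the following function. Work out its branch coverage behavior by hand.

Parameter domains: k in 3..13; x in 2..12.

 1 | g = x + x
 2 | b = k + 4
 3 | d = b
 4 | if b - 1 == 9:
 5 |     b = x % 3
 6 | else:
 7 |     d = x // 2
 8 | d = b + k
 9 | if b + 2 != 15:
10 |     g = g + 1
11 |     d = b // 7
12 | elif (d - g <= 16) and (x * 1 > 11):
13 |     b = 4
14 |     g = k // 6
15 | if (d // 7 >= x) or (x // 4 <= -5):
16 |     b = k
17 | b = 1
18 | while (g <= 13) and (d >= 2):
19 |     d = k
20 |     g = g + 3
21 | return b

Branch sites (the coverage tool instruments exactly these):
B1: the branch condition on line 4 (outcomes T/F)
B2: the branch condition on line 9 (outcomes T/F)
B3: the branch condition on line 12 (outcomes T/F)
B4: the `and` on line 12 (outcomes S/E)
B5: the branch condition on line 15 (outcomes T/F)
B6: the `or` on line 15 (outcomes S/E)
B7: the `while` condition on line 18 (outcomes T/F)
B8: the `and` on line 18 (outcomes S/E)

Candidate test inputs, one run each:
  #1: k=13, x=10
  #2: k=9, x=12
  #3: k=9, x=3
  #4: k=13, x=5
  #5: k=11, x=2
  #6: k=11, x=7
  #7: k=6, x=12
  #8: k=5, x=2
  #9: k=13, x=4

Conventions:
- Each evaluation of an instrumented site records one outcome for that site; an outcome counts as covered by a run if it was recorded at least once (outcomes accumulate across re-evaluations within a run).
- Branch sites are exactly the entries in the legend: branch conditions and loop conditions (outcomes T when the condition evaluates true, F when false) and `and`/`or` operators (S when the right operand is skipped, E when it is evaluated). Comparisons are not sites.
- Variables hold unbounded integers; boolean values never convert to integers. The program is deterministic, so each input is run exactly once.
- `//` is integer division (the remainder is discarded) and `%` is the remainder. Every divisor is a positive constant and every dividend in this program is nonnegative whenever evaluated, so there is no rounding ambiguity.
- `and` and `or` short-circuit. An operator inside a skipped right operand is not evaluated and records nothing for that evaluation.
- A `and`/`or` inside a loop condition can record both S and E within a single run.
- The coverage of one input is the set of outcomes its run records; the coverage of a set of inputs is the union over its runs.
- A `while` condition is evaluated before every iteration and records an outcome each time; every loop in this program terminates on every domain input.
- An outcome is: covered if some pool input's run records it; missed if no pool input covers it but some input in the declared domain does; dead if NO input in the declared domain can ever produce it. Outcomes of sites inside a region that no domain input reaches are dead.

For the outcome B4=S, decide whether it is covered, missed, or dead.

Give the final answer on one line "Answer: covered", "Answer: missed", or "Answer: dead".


no pool input records B4=S
but domain input (k=9, x=2) does record it -> reachable, so missed
Answer: missed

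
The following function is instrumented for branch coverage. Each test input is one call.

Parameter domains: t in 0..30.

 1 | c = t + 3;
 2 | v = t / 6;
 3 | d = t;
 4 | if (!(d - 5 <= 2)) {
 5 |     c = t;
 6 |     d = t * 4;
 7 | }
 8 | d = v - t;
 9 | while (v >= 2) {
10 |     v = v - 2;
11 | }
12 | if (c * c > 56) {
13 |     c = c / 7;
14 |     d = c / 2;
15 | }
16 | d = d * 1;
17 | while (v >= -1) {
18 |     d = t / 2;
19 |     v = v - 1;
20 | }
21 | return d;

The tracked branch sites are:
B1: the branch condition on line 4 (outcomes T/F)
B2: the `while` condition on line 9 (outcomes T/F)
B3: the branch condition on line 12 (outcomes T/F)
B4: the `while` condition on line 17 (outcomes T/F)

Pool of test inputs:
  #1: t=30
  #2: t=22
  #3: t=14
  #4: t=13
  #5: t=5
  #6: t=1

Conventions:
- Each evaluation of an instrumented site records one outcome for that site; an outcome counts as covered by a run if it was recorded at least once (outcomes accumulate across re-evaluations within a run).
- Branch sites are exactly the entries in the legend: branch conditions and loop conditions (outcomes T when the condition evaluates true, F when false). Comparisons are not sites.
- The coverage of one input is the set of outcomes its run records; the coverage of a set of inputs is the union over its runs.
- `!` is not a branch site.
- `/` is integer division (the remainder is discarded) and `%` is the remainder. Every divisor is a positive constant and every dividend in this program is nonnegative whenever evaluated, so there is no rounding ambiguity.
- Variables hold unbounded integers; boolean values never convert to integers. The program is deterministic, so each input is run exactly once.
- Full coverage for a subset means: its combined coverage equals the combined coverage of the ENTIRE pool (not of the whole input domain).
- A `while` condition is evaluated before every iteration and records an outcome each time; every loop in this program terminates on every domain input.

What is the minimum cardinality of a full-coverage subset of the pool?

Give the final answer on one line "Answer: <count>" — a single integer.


input #1 (t=30): events B1->T, B2->T, B2->T, B2->F, B3->T, B4->T, B4->T, B4->T, B4->F; covers B1=T, B2=T, B2=F, B3=T, B4=T, B4=F
input #2 (t=22): events B1->T, B2->T, B2->F, B3->T, B4->T, B4->T, B4->T, B4->F; covers B1=T, B2=T, B2=F, B3=T, B4=T, B4=F
input #3 (t=14): events B1->T, B2->T, B2->F, B3->T, B4->T, B4->T, B4->F; covers B1=T, B2=T, B2=F, B3=T, B4=T, B4=F
input #4 (t=13): events B1->T, B2->T, B2->F, B3->T, B4->T, B4->T, B4->F; covers B1=T, B2=T, B2=F, B3=T, B4=T, B4=F
input #5 (t=5): events B1->F, B2->F, B3->T, B4->T, B4->T, B4->F; covers B1=F, B2=F, B3=T, B4=T, B4=F
input #6 (t=1): events B1->F, B2->F, B3->F, B4->T, B4->T, B4->F; covers B1=F, B2=F, B3=F, B4=T, B4=F
together the pool reaches 8 outcomes: B1=T, B1=F, B2=T, B2=F, B3=T, B3=F, B4=T, B4=F
no size-1 subset reaches all 8 outcomes (best union: 6/8)
the canonical winner is {1, 6}: size 2, full 8-outcome coverage, earliest index list among size-2 covers
Answer: 2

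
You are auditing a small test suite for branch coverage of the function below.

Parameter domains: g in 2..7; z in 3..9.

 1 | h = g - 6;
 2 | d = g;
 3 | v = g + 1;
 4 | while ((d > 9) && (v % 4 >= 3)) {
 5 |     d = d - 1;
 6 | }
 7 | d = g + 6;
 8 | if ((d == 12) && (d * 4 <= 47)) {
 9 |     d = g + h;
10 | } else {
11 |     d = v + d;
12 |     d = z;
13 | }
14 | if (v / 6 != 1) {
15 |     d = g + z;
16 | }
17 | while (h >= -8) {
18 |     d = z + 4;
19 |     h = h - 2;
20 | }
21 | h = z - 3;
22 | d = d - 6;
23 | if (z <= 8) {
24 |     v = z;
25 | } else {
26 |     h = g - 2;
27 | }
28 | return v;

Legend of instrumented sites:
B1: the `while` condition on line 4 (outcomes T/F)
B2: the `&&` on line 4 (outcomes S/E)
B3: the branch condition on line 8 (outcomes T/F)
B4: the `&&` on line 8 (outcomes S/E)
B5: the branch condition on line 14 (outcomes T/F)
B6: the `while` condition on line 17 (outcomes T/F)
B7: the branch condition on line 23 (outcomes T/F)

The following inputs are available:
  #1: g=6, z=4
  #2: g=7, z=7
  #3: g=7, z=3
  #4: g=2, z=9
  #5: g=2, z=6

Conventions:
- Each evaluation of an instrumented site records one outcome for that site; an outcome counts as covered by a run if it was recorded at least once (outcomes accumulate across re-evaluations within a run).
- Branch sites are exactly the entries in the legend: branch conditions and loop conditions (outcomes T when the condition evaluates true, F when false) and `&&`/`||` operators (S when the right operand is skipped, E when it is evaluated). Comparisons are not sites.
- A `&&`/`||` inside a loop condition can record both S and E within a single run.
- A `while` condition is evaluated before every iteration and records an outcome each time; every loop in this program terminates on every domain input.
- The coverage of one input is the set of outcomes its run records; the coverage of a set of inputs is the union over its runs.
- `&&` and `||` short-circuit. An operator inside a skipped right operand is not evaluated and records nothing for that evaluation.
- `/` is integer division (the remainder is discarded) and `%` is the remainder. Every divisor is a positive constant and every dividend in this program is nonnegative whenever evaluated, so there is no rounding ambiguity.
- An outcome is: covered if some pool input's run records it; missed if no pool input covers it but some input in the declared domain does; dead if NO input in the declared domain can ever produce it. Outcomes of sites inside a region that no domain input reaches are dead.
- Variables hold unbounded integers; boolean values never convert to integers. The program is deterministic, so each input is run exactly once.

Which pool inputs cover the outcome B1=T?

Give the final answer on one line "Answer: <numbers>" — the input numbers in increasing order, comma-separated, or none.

input #1 (g=6, z=4): misses B1=T
input #2 (g=7, z=7): misses B1=T
input #3 (g=7, z=3): misses B1=T
input #4 (g=2, z=9): misses B1=T
input #5 (g=2, z=6): misses B1=T

Answer: none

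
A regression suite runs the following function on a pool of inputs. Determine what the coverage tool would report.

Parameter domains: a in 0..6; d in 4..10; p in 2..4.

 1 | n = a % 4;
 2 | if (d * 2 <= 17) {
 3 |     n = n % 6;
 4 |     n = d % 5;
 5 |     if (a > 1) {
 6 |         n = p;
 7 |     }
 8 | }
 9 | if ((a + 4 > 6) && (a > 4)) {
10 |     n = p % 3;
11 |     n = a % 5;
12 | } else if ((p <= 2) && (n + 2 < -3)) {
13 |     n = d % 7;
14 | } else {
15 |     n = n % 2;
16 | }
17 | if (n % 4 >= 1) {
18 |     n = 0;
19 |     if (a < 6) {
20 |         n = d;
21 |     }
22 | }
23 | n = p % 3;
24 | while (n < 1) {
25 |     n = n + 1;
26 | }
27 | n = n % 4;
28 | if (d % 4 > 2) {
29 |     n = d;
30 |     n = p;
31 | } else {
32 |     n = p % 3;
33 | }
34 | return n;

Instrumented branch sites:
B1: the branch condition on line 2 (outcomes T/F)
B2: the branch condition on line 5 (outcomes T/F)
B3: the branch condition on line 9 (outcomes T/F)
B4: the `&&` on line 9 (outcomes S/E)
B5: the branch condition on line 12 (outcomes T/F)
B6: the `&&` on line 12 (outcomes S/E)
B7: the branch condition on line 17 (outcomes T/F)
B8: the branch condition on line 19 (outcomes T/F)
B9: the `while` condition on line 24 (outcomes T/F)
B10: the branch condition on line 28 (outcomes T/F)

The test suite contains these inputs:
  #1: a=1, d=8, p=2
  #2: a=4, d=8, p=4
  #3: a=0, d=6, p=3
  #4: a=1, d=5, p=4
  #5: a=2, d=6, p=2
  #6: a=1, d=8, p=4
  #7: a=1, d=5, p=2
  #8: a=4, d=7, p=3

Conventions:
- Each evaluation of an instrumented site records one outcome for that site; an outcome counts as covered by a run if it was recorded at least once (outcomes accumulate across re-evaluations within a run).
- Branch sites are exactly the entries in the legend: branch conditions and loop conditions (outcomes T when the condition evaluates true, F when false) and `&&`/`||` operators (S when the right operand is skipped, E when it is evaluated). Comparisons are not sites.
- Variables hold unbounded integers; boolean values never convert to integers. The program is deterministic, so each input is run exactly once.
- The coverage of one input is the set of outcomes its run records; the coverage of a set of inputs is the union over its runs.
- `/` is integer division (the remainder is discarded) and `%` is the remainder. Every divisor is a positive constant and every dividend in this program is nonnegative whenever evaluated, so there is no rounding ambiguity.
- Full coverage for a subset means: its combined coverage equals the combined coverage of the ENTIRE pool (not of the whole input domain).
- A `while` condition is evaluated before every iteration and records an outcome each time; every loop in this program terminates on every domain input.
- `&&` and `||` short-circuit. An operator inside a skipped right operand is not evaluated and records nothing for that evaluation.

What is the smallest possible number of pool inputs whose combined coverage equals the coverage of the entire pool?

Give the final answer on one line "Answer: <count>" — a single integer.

#1 (a=1, d=8, p=2) -> B1->T, B2->F, B4->S, B3->F, B6->E, B5->F, B7->T, B8->T, B9->F, B10->F; covered: B1=T, B2=F, B3=F, B4=S, B5=F, B6=E, B7=T, B8=T, B9=F, B10=F
#2 (a=4, d=8, p=4) -> B1->T, B2->T, B4->E, B3->F, B6->S, B5->F, B7->F, B9->F, B10->F; covered: B1=T, B2=T, B3=F, B4=E, B5=F, B6=S, B7=F, B9=F, B10=F
#3 (a=0, d=6, p=3) -> B1->T, B2->F, B4->S, B3->F, B6->S, B5->F, B7->T, B8->T, B9->T, B9->F, B10->F; covered: B1=T, B2=F, B3=F, B4=S, B5=F, B6=S, B7=T, B8=T, B9=T, B9=F, B10=F
#4 (a=1, d=5, p=4) -> B1->T, B2->F, B4->S, B3->F, B6->S, B5->F, B7->F, B9->F, B10->F; covered: B1=T, B2=F, B3=F, B4=S, B5=F, B6=S, B7=F, B9=F, B10=F
#5 (a=2, d=6, p=2) -> B1->T, B2->T, B4->S, B3->F, B6->E, B5->F, B7->F, B9->F, B10->F; covered: B1=T, B2=T, B3=F, B4=S, B5=F, B6=E, B7=F, B9=F, B10=F
#6 (a=1, d=8, p=4) -> B1->T, B2->F, B4->S, B3->F, B6->S, B5->F, B7->T, B8->T, B9->F, B10->F; covered: B1=T, B2=F, B3=F, B4=S, B5=F, B6=S, B7=T, B8=T, B9=F, B10=F
#7 (a=1, d=5, p=2) -> B1->T, B2->F, B4->S, B3->F, B6->E, B5->F, B7->F, B9->F, B10->F; covered: B1=T, B2=F, B3=F, B4=S, B5=F, B6=E, B7=F, B9=F, B10=F
#8 (a=4, d=7, p=3) -> B1->T, B2->T, B4->E, B3->F, B6->S, B5->F, B7->T, B8->T, B9->T, B9->F, B10->T; covered: B1=T, B2=T, B3=F, B4=E, B5=F, B6=S, B7=T, B8=T, B9=T, B9=F, B10=T
the full pool covers 16 outcomes: B1=T, B2=T, B2=F, B3=F, B4=S, B4=E, B5=F, B6=S, B6=E, B7=T, B7=F, B8=T, B9=T, B9=F, B10=T, B10=F
size 1 is not enough: best union over all size-1 subsets is 11/16
inputs {7, 8} (size 2) cover everything; no size-2 subset with a lexicographically smaller index list covers all 16

Answer: 2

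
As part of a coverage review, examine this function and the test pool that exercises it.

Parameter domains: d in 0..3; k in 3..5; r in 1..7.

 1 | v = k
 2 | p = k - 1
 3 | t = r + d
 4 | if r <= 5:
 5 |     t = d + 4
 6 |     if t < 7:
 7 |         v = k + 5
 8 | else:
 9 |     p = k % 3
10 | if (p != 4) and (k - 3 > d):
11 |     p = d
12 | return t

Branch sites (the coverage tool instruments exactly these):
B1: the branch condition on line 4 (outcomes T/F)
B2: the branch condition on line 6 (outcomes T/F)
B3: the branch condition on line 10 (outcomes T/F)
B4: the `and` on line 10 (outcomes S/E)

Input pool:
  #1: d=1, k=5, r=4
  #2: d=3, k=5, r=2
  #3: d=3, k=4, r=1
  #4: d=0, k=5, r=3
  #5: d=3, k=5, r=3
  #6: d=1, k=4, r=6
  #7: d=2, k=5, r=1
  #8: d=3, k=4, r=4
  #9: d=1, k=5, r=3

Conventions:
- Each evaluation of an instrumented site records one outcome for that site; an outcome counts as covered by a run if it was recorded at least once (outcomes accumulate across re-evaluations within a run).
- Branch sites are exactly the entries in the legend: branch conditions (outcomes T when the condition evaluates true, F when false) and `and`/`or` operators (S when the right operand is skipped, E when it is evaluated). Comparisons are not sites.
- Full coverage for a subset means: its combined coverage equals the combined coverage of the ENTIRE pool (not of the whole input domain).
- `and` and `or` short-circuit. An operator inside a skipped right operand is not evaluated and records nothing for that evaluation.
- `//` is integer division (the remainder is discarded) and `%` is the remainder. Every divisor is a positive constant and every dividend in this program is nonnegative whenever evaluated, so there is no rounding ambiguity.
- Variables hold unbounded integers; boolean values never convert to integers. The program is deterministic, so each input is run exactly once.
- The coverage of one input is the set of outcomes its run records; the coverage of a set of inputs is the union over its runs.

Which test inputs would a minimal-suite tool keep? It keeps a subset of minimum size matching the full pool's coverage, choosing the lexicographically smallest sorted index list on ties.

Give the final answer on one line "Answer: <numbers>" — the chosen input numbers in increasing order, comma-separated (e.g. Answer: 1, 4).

input #1 (d=1, k=5, r=4): covers B1=T, B2=T, B3=F, B4=S
input #2 (d=3, k=5, r=2): covers B1=T, B2=F, B3=F, B4=S
input #3 (d=3, k=4, r=1): covers B1=T, B2=F, B3=F, B4=E
input #4 (d=0, k=5, r=3): covers B1=T, B2=T, B3=F, B4=S
input #5 (d=3, k=5, r=3): covers B1=T, B2=F, B3=F, B4=S
input #6 (d=1, k=4, r=6): covers B1=F, B3=F, B4=E
input #7 (d=2, k=5, r=1): covers B1=T, B2=T, B3=F, B4=S
input #8 (d=3, k=4, r=4): covers B1=T, B2=F, B3=F, B4=E
input #9 (d=1, k=5, r=3): covers B1=T, B2=T, B3=F, B4=S
the full pool covers 7 outcomes: B1=T, B1=F, B2=T, B2=F, B3=F, B4=S, B4=E
no size-1 subset reaches all 7 outcomes (best union: 4/7)
no size-2 subset reaches all 7 outcomes (best union: 6/7)
at size 3, {1, 2, 6} reaches all 7 outcomes; every lexicographically earlier size-3 subset fails

Answer: 1, 2, 6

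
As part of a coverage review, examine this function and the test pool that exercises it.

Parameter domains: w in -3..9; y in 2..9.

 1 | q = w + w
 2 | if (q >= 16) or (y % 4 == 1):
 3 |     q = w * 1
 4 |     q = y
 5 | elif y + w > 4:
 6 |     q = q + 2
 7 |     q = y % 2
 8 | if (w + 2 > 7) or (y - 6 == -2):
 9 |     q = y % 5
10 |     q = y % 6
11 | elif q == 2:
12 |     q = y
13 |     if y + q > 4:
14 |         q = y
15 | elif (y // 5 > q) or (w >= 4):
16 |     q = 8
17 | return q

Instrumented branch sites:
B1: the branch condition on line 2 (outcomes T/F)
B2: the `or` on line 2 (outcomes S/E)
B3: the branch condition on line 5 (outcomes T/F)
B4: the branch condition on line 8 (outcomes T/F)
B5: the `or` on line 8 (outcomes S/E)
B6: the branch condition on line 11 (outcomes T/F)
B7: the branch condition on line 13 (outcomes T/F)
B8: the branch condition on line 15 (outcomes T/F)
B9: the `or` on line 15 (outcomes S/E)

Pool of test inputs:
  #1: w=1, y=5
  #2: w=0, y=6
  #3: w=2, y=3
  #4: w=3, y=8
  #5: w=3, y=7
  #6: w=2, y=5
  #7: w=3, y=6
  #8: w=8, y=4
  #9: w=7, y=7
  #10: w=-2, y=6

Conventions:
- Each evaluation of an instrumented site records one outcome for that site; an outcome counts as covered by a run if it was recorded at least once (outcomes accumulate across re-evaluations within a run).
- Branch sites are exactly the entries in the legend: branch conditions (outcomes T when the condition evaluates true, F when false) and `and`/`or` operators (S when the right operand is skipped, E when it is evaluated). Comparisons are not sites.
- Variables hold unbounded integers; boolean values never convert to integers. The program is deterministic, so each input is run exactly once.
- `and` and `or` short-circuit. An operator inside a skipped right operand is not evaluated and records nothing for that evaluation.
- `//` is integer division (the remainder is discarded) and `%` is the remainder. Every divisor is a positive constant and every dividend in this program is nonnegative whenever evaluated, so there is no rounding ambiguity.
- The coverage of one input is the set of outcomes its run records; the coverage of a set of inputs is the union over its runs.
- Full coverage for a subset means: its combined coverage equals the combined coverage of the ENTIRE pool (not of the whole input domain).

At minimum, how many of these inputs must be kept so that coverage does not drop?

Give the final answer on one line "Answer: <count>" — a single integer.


input #1, w=1, y=5: events B2->E, B1->T, B5->E, B4->F, B6->F, B9->E, B8->F; outcomes B1=T, B2=E, B4=F, B5=E, B6=F, B8=F, B9=E
input #2, w=0, y=6: events B2->E, B1->F, B3->T, B5->E, B4->F, B6->F, B9->S, B8->T; outcomes B1=F, B2=E, B3=T, B4=F, B5=E, B6=F, B8=T, B9=S
input #3, w=2, y=3: events B2->E, B1->F, B3->T, B5->E, B4->F, B6->F, B9->E, B8->F; outcomes B1=F, B2=E, B3=T, B4=F, B5=E, B6=F, B8=F, B9=E
input #4, w=3, y=8: events B2->E, B1->F, B3->T, B5->E, B4->F, B6->F, B9->S, B8->T; outcomes B1=F, B2=E, B3=T, B4=F, B5=E, B6=F, B8=T, B9=S
input #5, w=3, y=7: events B2->E, B1->F, B3->T, B5->E, B4->F, B6->F, B9->E, B8->F; outcomes B1=F, B2=E, B3=T, B4=F, B5=E, B6=F, B8=F, B9=E
input #6, w=2, y=5: events B2->E, B1->T, B5->E, B4->F, B6->F, B9->E, B8->F; outcomes B1=T, B2=E, B4=F, B5=E, B6=F, B8=F, B9=E
input #7, w=3, y=6: events B2->E, B1->F, B3->T, B5->E, B4->F, B6->F, B9->S, B8->T; outcomes B1=F, B2=E, B3=T, B4=F, B5=E, B6=F, B8=T, B9=S
input #8, w=8, y=4: events B2->S, B1->T, B5->S, B4->T; outcomes B1=T, B2=S, B4=T, B5=S
input #9, w=7, y=7: events B2->E, B1->F, B3->T, B5->S, B4->T; outcomes B1=F, B2=E, B3=T, B4=T, B5=S
input #10, w=-2, y=6: events B2->E, B1->F, B3->F, B5->E, B4->F, B6->F, B9->S, B8->T; outcomes B1=F, B2=E, B3=F, B4=F, B5=E, B6=F, B8=T, B9=S
the full pool covers 15 outcomes: B1=T, B1=F, B2=S, B2=E, B3=T, B3=F, B4=T, B4=F, B5=S, B5=E, B6=F, B8=T, B8=F, B9=S, B9=E
size 1 is not enough: best union over all size-1 subsets is 8/15
size 2 is not enough: best union over all size-2 subsets is 12/15
size 3: inputs {3, 8, 10} cover all 15 outcomes, and no lexicographically smaller subset of this size does
Answer: 3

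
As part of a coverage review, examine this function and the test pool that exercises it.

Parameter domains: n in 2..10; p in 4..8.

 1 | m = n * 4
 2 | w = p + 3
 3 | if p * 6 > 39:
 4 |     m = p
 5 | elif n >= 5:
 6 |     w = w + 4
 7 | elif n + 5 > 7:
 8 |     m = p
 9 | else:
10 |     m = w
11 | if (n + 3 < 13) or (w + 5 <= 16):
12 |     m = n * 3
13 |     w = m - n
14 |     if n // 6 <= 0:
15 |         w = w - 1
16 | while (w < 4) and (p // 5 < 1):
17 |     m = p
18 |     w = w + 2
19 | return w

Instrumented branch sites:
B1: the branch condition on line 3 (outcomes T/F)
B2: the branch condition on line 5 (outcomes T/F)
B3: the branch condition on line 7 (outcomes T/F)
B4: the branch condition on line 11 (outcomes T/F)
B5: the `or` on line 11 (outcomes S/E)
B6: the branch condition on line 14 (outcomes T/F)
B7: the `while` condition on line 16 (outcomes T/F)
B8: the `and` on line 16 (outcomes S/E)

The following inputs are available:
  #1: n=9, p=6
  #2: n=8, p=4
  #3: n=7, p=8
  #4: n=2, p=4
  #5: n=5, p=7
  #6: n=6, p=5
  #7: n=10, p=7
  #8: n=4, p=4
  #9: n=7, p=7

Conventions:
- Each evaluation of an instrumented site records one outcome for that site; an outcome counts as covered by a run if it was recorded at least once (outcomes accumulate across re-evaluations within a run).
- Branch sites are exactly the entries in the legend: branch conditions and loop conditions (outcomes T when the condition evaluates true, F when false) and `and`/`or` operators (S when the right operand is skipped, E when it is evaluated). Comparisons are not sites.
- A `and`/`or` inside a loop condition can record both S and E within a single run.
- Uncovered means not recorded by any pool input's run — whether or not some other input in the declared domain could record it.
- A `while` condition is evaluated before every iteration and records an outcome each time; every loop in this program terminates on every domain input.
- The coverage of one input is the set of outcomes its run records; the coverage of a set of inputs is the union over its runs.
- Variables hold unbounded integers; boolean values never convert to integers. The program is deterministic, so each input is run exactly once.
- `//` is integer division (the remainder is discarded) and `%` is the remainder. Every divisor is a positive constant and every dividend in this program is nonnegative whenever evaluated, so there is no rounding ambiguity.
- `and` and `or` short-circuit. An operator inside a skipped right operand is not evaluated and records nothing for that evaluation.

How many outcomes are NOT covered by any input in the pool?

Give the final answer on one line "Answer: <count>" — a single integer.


input #1 (n=9, p=6): events B1->F, B2->T, B5->S, B4->T, B6->F, B8->S, B7->F; covers B1=F, B2=T, B4=T, B5=S, B6=F, B7=F, B8=S
input #2 (n=8, p=4): events B1->F, B2->T, B5->S, B4->T, B6->F, B8->S, B7->F; covers B1=F, B2=T, B4=T, B5=S, B6=F, B7=F, B8=S
input #3 (n=7, p=8): events B1->T, B5->S, B4->T, B6->F, B8->S, B7->F; covers B1=T, B4=T, B5=S, B6=F, B7=F, B8=S
input #4 (n=2, p=4): events B1->F, B2->F, B3->F, B5->S, B4->T, B6->T, B8->E, B7->T, B8->S, B7->F; covers B1=F, B2=F, B3=F, B4=T, B5=S, B6=T, B7=T, B7=F, B8=S, B8=E
input #5 (n=5, p=7): events B1->T, B5->S, B4->T, B6->T, B8->S, B7->F; covers B1=T, B4=T, B5=S, B6=T, B7=F, B8=S
input #6 (n=6, p=5): events B1->F, B2->T, B5->S, B4->T, B6->F, B8->S, B7->F; covers B1=F, B2=T, B4=T, B5=S, B6=F, B7=F, B8=S
input #7 (n=10, p=7): events B1->T, B5->E, B4->T, B6->F, B8->S, B7->F; covers B1=T, B4=T, B5=E, B6=F, B7=F, B8=S
input #8 (n=4, p=4): events B1->F, B2->F, B3->T, B5->S, B4->T, B6->T, B8->S, B7->F; covers B1=F, B2=F, B3=T, B4=T, B5=S, B6=T, B7=F, B8=S
input #9 (n=7, p=7): events B1->T, B5->S, B4->T, B6->F, B8->S, B7->F; covers B1=T, B4=T, B5=S, B6=F, B7=F, B8=S
union over the pool: B1=T, B1=F, B2=T, B2=F, B3=T, B3=F, B4=T, B5=S, B5=E, B6=T, B6=F, B7=T, B7=F, B8=S, B8=E
uncovered (1 of 16): B4=F
Answer: 1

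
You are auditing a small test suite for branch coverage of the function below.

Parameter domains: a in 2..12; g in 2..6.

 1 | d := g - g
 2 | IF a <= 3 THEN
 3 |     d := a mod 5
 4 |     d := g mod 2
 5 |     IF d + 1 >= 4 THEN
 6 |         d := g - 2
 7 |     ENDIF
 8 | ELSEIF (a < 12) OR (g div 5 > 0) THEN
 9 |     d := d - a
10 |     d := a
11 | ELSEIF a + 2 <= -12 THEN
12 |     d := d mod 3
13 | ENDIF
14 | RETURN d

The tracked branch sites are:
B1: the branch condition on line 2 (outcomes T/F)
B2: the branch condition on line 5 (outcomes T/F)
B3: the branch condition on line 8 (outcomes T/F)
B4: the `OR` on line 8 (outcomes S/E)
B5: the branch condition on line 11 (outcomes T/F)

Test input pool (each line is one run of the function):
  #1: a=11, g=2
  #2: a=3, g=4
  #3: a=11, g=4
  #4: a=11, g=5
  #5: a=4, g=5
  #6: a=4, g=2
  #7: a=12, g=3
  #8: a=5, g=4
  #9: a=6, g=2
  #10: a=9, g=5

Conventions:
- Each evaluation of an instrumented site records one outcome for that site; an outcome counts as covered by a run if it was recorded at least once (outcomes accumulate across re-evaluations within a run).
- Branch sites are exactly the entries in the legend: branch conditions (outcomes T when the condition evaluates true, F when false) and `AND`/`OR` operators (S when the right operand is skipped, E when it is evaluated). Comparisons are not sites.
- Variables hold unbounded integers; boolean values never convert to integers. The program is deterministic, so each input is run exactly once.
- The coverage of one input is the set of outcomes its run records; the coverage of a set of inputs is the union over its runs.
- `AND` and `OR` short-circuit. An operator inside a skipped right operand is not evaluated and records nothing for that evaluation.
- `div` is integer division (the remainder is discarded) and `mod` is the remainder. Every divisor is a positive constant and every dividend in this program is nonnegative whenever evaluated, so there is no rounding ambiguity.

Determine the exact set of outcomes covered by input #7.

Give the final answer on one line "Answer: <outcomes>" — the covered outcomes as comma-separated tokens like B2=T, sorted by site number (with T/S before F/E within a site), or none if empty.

Tracing the run of input #7 (a=12, g=3):
  B1->F, B4->E, B3->F, B5->F
collecting distinct outcomes: B1=F, B3=F, B4=E, B5=F

Answer: B1=F, B3=F, B4=E, B5=F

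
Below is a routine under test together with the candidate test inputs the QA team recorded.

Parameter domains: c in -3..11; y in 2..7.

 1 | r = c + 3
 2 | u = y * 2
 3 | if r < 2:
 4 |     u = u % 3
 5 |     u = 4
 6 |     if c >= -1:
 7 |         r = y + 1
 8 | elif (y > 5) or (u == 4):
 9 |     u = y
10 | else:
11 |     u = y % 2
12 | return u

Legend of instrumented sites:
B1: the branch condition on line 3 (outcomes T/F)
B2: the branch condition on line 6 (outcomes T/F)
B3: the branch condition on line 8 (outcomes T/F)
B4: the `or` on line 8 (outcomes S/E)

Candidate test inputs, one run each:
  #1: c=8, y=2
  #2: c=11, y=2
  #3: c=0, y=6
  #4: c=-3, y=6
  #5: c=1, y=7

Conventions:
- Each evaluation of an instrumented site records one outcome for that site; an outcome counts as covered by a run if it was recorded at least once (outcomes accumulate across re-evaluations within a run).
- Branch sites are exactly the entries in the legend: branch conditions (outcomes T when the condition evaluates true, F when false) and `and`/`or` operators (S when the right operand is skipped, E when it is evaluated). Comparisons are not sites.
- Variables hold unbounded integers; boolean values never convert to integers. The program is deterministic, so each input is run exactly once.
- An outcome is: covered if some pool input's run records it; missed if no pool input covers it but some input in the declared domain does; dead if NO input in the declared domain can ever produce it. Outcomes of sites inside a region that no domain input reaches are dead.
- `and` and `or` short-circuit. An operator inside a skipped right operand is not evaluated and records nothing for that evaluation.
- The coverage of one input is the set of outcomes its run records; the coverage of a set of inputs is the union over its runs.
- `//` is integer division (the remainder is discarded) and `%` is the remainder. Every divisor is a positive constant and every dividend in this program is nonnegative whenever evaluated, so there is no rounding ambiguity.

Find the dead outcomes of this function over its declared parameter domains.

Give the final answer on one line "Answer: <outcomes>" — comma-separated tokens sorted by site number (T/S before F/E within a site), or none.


running all 90 domain inputs and tallying outcomes:
  B2=T: no domain input ever produces it -> dead
  reachable outcomes have witnesses, e.g. B1=T (e.g. c=-3, y=2), B1=F (e.g. c=-1, y=2), B2=F (e.g. c=-3, y=2), B3=T (e.g. c=-1, y=2)
Answer: B2=T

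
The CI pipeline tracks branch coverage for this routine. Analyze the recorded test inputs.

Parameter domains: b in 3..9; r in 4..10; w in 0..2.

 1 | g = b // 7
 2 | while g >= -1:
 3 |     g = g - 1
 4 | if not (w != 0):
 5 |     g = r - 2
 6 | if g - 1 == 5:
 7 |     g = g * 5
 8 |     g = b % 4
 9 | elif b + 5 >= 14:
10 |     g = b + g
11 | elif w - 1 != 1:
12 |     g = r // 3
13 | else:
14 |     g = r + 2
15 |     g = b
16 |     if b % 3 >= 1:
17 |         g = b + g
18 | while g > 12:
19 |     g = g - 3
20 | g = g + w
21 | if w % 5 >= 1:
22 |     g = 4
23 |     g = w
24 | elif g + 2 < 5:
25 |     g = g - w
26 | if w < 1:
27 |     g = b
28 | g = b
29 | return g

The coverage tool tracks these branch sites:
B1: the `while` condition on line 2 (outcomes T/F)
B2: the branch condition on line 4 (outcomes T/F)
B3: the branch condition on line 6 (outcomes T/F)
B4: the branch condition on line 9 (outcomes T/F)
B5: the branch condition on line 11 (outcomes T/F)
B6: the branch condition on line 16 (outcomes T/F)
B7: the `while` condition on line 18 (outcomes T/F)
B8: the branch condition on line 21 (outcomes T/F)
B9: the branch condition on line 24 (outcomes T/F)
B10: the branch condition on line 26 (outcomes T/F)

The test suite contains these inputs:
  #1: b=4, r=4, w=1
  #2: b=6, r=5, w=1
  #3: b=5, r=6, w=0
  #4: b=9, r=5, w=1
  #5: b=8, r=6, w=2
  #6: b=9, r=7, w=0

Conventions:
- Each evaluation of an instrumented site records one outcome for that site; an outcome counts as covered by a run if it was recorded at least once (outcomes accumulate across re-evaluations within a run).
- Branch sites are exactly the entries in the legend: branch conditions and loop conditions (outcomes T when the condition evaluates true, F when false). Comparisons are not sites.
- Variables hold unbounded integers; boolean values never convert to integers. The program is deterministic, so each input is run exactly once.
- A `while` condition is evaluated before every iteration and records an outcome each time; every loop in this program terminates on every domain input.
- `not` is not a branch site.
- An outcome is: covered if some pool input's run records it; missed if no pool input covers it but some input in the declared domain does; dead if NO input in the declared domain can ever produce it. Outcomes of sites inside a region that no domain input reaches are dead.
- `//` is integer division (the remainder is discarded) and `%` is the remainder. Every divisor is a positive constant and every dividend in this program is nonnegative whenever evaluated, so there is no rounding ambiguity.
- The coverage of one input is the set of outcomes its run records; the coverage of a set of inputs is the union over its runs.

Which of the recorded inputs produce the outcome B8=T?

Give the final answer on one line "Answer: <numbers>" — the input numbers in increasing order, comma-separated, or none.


input #1 (b=4, r=4, w=1): hits B8=T
input #2 (b=6, r=5, w=1): hits B8=T
input #3 (b=5, r=6, w=0): never hits B8=T
input #4 (b=9, r=5, w=1): hits B8=T
input #5 (b=8, r=6, w=2): hits B8=T
input #6 (b=9, r=7, w=0): never hits B8=T
Answer: 1, 2, 4, 5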